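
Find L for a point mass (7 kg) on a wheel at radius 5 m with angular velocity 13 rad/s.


Given: m = 7 kg, r = 5 m, omega = 13 rad/s
For a point mass: I = m*r^2
I = 7*5^2 = 7*25 = 175
L = I*omega = 175*13
L = 2275 kg*m^2/s

2275 kg*m^2/s


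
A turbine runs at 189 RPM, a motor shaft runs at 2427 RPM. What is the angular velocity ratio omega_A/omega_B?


Given: RPM_A = 189, RPM_B = 2427
omega = 2*pi*RPM/60, so omega_A/omega_B = RPM_A / RPM_B
omega_A/omega_B = 189 / 2427
omega_A/omega_B = 63/809

63/809


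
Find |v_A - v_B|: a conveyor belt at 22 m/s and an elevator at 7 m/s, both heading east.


Given: v_A = 22 m/s east, v_B = 7 m/s east
Both move in the same direction; relative speed = |v_A - v_B|
|22 - 7| = |15|
= 15 m/s

15 m/s


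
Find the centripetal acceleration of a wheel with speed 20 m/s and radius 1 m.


Given: v = 20 m/s, r = 1 m
Using a_c = v^2 / r
a_c = 20^2 / 1
a_c = 400 / 1
a_c = 400 m/s^2

400 m/s^2


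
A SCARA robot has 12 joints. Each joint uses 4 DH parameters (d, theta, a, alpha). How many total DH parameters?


Given: 12 joints, 4 DH parameters per joint (d, theta, a, alpha)
Total DH parameters = number_of_joints * 4
Total = 12 * 4
Total = 48

48


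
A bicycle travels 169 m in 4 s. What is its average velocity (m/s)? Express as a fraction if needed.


Given: distance d = 169 m, time t = 4 s
Using v = d / t
v = 169 / 4
v = 169/4 m/s

169/4 m/s


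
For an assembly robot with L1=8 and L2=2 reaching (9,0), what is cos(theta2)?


Given: L1 = 8, L2 = 2, target (x, y) = (9, 0)
Using cos(theta2) = (x^2 + y^2 - L1^2 - L2^2) / (2*L1*L2)
x^2 + y^2 = 9^2 + 0 = 81
L1^2 + L2^2 = 64 + 4 = 68
Numerator = 81 - 68 = 13
Denominator = 2*8*2 = 32
cos(theta2) = 13/32 = 13/32

13/32


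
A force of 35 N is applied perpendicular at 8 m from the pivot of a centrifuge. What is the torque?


Given: F = 35 N, r = 8 m, angle = 90 deg (perpendicular)
Using tau = F * r * sin(90)
sin(90) = 1
tau = 35 * 8 * 1
tau = 280 Nm

280 Nm


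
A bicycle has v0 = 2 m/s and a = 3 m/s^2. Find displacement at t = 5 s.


Given: v0 = 2 m/s, a = 3 m/s^2, t = 5 s
Using s = v0*t + (1/2)*a*t^2
s = 2*5 + (1/2)*3*5^2
s = 10 + (1/2)*75
s = 10 + 75/2
s = 95/2

95/2 m


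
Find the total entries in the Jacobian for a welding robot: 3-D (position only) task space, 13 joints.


Given: task space dimension = 3, joints = 13
Jacobian is a 3 x 13 matrix
Total entries = rows * columns
Total = 3 * 13
Total = 39

39


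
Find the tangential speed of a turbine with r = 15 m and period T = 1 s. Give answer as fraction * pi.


Given: radius r = 15 m, period T = 1 s
Using v = 2*pi*r / T
v = 2*pi*15 / 1
v = 30*pi / 1
v = 30*pi m/s

30*pi m/s


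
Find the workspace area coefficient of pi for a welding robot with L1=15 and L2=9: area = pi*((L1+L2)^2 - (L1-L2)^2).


Given: L1 = 15, L2 = 9
(L1+L2)^2 = (24)^2 = 576
(L1-L2)^2 = (6)^2 = 36
Difference = 576 - 36 = 540
This equals 4*L1*L2 = 4*15*9 = 540
Workspace area = 540*pi

540


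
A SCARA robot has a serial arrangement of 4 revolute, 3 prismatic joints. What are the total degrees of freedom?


Given: serial robot with 4 revolute, 3 prismatic joints
DOF contribution per joint type: revolute=1, prismatic=1, spherical=3, fixed=0
DOF = 4*1 + 3*1
DOF = 7

7


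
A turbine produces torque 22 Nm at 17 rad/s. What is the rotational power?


Given: tau = 22 Nm, omega = 17 rad/s
Using P = tau * omega
P = 22 * 17
P = 374 W

374 W


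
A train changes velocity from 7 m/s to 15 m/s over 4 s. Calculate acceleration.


Given: initial velocity v0 = 7 m/s, final velocity v = 15 m/s, time t = 4 s
Using a = (v - v0) / t
a = (15 - 7) / 4
a = 8 / 4
a = 2 m/s^2

2 m/s^2


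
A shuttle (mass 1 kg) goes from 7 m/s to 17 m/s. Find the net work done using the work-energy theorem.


Given: m = 1 kg, v0 = 7 m/s, v = 17 m/s
Using W = (1/2)*m*(v^2 - v0^2)
v^2 = 17^2 = 289
v0^2 = 7^2 = 49
v^2 - v0^2 = 289 - 49 = 240
W = (1/2)*1*240 = 120 J

120 J


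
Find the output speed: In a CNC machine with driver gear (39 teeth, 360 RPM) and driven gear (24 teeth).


Given: N1 = 39 teeth, w1 = 360 RPM, N2 = 24 teeth
Using N1*w1 = N2*w2
w2 = N1*w1 / N2
w2 = 39*360 / 24
w2 = 14040 / 24
w2 = 585 RPM

585 RPM


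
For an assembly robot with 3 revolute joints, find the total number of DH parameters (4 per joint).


Given: 3 joints, 4 DH parameters per joint (d, theta, a, alpha)
Total DH parameters = number_of_joints * 4
Total = 3 * 4
Total = 12

12


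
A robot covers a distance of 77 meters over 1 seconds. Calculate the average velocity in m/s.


Given: distance d = 77 m, time t = 1 s
Using v = d / t
v = 77 / 1
v = 77 m/s

77 m/s


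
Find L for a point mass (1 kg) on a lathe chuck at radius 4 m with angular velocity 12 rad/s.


Given: m = 1 kg, r = 4 m, omega = 12 rad/s
For a point mass: I = m*r^2
I = 1*4^2 = 1*16 = 16
L = I*omega = 16*12
L = 192 kg*m^2/s

192 kg*m^2/s


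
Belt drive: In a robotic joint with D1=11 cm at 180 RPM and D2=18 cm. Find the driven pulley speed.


Given: D1 = 11 cm, w1 = 180 RPM, D2 = 18 cm
Using D1*w1 = D2*w2
w2 = D1*w1 / D2
w2 = 11*180 / 18
w2 = 1980 / 18
w2 = 110 RPM

110 RPM


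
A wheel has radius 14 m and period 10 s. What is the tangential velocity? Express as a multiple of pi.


Given: radius r = 14 m, period T = 10 s
Using v = 2*pi*r / T
v = 2*pi*14 / 10
v = 28*pi / 10
v = 14/5*pi m/s

14/5*pi m/s


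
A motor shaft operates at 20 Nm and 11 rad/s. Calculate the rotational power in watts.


Given: tau = 20 Nm, omega = 11 rad/s
Using P = tau * omega
P = 20 * 11
P = 220 W

220 W


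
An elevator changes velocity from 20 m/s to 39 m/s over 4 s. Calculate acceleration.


Given: initial velocity v0 = 20 m/s, final velocity v = 39 m/s, time t = 4 s
Using a = (v - v0) / t
a = (39 - 20) / 4
a = 19 / 4
a = 19/4 m/s^2

19/4 m/s^2


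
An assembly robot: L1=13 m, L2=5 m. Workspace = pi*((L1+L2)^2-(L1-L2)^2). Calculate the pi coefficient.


Given: L1 = 13, L2 = 5
(L1+L2)^2 = (18)^2 = 324
(L1-L2)^2 = (8)^2 = 64
Difference = 324 - 64 = 260
This equals 4*L1*L2 = 4*13*5 = 260
Workspace area = 260*pi

260


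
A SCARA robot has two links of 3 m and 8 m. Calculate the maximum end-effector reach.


Given: L1 = 3 m, L2 = 8 m
For a 2-link planar arm, max reach = L1 + L2 (fully extended)
Max reach = 3 + 8
Max reach = 11 m

11 m


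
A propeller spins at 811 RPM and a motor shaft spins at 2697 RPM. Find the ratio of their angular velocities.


Given: RPM_A = 811, RPM_B = 2697
omega = 2*pi*RPM/60, so omega_A/omega_B = RPM_A / RPM_B
omega_A/omega_B = 811 / 2697
omega_A/omega_B = 811/2697

811/2697


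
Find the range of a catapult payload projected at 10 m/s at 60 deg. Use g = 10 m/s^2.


Given: v0 = 10 m/s, theta = 60 deg, g = 10 m/s^2
sin(2*60) = sin(120) = sqrt(3)/2
Using R = v0^2 * sin(2*theta) / g
R = 10^2 * (sqrt(3)/2) / 10
R = 100 * sqrt(3) / 20
R = 5*sqrt(3) m

5*sqrt(3) m


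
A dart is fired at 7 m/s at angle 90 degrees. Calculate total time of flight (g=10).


Given: v0 = 7 m/s, theta = 90 deg, g = 10 m/s^2
sin(90) = 1
Using T = 2*v0*sin(theta) / g
T = 2*7*1 / 10
T = 14 / 10
T = 7/5 s

7/5 s


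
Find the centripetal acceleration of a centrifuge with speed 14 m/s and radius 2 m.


Given: v = 14 m/s, r = 2 m
Using a_c = v^2 / r
a_c = 14^2 / 2
a_c = 196 / 2
a_c = 98 m/s^2

98 m/s^2


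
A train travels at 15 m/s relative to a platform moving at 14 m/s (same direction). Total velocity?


Given: object velocity = 15 m/s, platform velocity = 14 m/s (same direction)
Using classical velocity addition: v_total = v_object + v_platform
v_total = 15 + 14
v_total = 29 m/s

29 m/s


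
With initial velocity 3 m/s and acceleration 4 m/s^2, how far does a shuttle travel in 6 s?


Given: v0 = 3 m/s, a = 4 m/s^2, t = 6 s
Using s = v0*t + (1/2)*a*t^2
s = 3*6 + (1/2)*4*6^2
s = 18 + (1/2)*144
s = 18 + 72
s = 90

90 m


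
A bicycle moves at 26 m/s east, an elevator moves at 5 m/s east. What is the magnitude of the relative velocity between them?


Given: v_A = 26 m/s east, v_B = 5 m/s east
Both move in the same direction; relative speed = |v_A - v_B|
|26 - 5| = |21|
= 21 m/s

21 m/s


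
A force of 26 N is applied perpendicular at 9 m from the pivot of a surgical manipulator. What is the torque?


Given: F = 26 N, r = 9 m, angle = 90 deg (perpendicular)
Using tau = F * r * sin(90)
sin(90) = 1
tau = 26 * 9 * 1
tau = 234 Nm

234 Nm


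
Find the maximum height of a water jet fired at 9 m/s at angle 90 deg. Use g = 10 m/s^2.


Given: v0 = 9 m/s, theta = 90 deg, g = 10 m/s^2
sin^2(90) = 1
Using H = v0^2 * sin^2(theta) / (2*g)
H = 9^2 * 1 / (2*10)
H = 81 * 1 / 20
H = 81 / 20
H = 81/20 m

81/20 m


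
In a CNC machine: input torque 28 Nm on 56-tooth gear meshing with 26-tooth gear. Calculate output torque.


Given: N1 = 56, N2 = 26, T1 = 28 Nm
Using T2/T1 = N2/N1
T2 = T1 * N2 / N1
T2 = 28 * 26 / 56
T2 = 728 / 56
T2 = 13 Nm

13 Nm


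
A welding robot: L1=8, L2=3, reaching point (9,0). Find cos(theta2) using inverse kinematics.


Given: L1 = 8, L2 = 3, target (x, y) = (9, 0)
Using cos(theta2) = (x^2 + y^2 - L1^2 - L2^2) / (2*L1*L2)
x^2 + y^2 = 9^2 + 0 = 81
L1^2 + L2^2 = 64 + 9 = 73
Numerator = 81 - 73 = 8
Denominator = 2*8*3 = 48
cos(theta2) = 8/48 = 1/6

1/6


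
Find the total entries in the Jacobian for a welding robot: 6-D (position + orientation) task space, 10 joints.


Given: task space dimension = 6, joints = 10
Jacobian is a 6 x 10 matrix
Total entries = rows * columns
Total = 6 * 10
Total = 60

60


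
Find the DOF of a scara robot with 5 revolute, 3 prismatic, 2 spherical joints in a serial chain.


Given: serial robot with 5 revolute, 3 prismatic, 2 spherical joints
DOF contribution per joint type: revolute=1, prismatic=1, spherical=3, fixed=0
DOF = 5*1 + 3*1 + 2*3
DOF = 14

14


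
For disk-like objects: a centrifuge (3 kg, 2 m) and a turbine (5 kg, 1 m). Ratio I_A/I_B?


Given: M1=3 kg, R1=2 m, M2=5 kg, R2=1 m
For a disk: I = (1/2)*M*R^2, so I_A/I_B = (M1*R1^2)/(M2*R2^2)
M1*R1^2 = 3*4 = 12
M2*R2^2 = 5*1 = 5
I_A/I_B = 12/5 = 12/5

12/5


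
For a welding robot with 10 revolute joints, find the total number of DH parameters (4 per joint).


Given: 10 joints, 4 DH parameters per joint (d, theta, a, alpha)
Total DH parameters = number_of_joints * 4
Total = 10 * 4
Total = 40

40


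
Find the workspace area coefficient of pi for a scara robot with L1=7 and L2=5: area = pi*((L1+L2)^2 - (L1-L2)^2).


Given: L1 = 7, L2 = 5
(L1+L2)^2 = (12)^2 = 144
(L1-L2)^2 = (2)^2 = 4
Difference = 144 - 4 = 140
This equals 4*L1*L2 = 4*7*5 = 140
Workspace area = 140*pi

140


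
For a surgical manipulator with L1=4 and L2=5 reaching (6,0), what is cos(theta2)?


Given: L1 = 4, L2 = 5, target (x, y) = (6, 0)
Using cos(theta2) = (x^2 + y^2 - L1^2 - L2^2) / (2*L1*L2)
x^2 + y^2 = 6^2 + 0 = 36
L1^2 + L2^2 = 16 + 25 = 41
Numerator = 36 - 41 = -5
Denominator = 2*4*5 = 40
cos(theta2) = -5/40 = -1/8

-1/8


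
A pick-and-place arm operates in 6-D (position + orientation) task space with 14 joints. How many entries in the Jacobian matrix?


Given: task space dimension = 6, joints = 14
Jacobian is a 6 x 14 matrix
Total entries = rows * columns
Total = 6 * 14
Total = 84

84


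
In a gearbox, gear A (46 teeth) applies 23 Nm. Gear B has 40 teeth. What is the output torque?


Given: N1 = 46, N2 = 40, T1 = 23 Nm
Using T2/T1 = N2/N1
T2 = T1 * N2 / N1
T2 = 23 * 40 / 46
T2 = 920 / 46
T2 = 20 Nm

20 Nm


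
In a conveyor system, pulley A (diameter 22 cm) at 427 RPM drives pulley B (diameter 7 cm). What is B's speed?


Given: D1 = 22 cm, w1 = 427 RPM, D2 = 7 cm
Using D1*w1 = D2*w2
w2 = D1*w1 / D2
w2 = 22*427 / 7
w2 = 9394 / 7
w2 = 1342 RPM

1342 RPM


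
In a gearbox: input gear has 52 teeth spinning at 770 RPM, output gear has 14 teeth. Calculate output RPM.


Given: N1 = 52 teeth, w1 = 770 RPM, N2 = 14 teeth
Using N1*w1 = N2*w2
w2 = N1*w1 / N2
w2 = 52*770 / 14
w2 = 40040 / 14
w2 = 2860 RPM

2860 RPM


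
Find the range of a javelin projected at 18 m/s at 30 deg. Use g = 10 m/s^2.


Given: v0 = 18 m/s, theta = 30 deg, g = 10 m/s^2
sin(2*30) = sin(60) = sqrt(3)/2
Using R = v0^2 * sin(2*theta) / g
R = 18^2 * (sqrt(3)/2) / 10
R = 324 * sqrt(3) / 20
R = 81/5*sqrt(3) m

81/5*sqrt(3) m


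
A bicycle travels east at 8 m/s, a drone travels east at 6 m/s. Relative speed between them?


Given: v_A = 8 m/s east, v_B = 6 m/s east
Both move in the same direction; relative speed = |v_A - v_B|
|8 - 6| = |2|
= 2 m/s

2 m/s


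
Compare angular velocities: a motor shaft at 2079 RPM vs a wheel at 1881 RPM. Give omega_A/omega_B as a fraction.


Given: RPM_A = 2079, RPM_B = 1881
omega = 2*pi*RPM/60, so omega_A/omega_B = RPM_A / RPM_B
omega_A/omega_B = 2079 / 1881
omega_A/omega_B = 21/19

21/19


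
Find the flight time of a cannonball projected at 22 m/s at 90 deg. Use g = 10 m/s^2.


Given: v0 = 22 m/s, theta = 90 deg, g = 10 m/s^2
sin(90) = 1
Using T = 2*v0*sin(theta) / g
T = 2*22*1 / 10
T = 44 / 10
T = 22/5 s

22/5 s


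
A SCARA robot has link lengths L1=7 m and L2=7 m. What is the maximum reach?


Given: L1 = 7 m, L2 = 7 m
For a 2-link planar arm, max reach = L1 + L2 (fully extended)
Max reach = 7 + 7
Max reach = 14 m

14 m


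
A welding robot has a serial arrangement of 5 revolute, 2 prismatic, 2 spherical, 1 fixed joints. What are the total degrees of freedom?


Given: serial robot with 5 revolute, 2 prismatic, 2 spherical, 1 fixed joints
DOF contribution per joint type: revolute=1, prismatic=1, spherical=3, fixed=0
DOF = 5*1 + 2*1 + 2*3 + 1*0
DOF = 13

13


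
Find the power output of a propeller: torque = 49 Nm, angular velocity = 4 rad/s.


Given: tau = 49 Nm, omega = 4 rad/s
Using P = tau * omega
P = 49 * 4
P = 196 W

196 W


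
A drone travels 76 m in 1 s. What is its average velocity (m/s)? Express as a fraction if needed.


Given: distance d = 76 m, time t = 1 s
Using v = d / t
v = 76 / 1
v = 76 m/s

76 m/s


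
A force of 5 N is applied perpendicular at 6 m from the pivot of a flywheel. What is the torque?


Given: F = 5 N, r = 6 m, angle = 90 deg (perpendicular)
Using tau = F * r * sin(90)
sin(90) = 1
tau = 5 * 6 * 1
tau = 30 Nm

30 Nm


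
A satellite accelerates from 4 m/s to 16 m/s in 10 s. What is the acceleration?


Given: initial velocity v0 = 4 m/s, final velocity v = 16 m/s, time t = 10 s
Using a = (v - v0) / t
a = (16 - 4) / 10
a = 12 / 10
a = 6/5 m/s^2

6/5 m/s^2


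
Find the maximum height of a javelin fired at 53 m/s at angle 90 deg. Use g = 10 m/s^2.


Given: v0 = 53 m/s, theta = 90 deg, g = 10 m/s^2
sin^2(90) = 1
Using H = v0^2 * sin^2(theta) / (2*g)
H = 53^2 * 1 / (2*10)
H = 2809 * 1 / 20
H = 2809 / 20
H = 2809/20 m

2809/20 m


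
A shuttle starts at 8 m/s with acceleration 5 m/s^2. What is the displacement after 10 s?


Given: v0 = 8 m/s, a = 5 m/s^2, t = 10 s
Using s = v0*t + (1/2)*a*t^2
s = 8*10 + (1/2)*5*10^2
s = 80 + (1/2)*500
s = 80 + 250
s = 330

330 m


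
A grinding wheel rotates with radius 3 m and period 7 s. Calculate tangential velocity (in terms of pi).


Given: radius r = 3 m, period T = 7 s
Using v = 2*pi*r / T
v = 2*pi*3 / 7
v = 6*pi / 7
v = 6/7*pi m/s

6/7*pi m/s


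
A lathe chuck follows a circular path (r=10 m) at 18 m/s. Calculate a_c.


Given: v = 18 m/s, r = 10 m
Using a_c = v^2 / r
a_c = 18^2 / 10
a_c = 324 / 10
a_c = 162/5 m/s^2

162/5 m/s^2


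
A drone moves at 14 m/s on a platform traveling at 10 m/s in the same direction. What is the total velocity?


Given: object velocity = 14 m/s, platform velocity = 10 m/s (same direction)
Using classical velocity addition: v_total = v_object + v_platform
v_total = 14 + 10
v_total = 24 m/s

24 m/s


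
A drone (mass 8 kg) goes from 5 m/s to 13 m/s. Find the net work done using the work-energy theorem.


Given: m = 8 kg, v0 = 5 m/s, v = 13 m/s
Using W = (1/2)*m*(v^2 - v0^2)
v^2 = 13^2 = 169
v0^2 = 5^2 = 25
v^2 - v0^2 = 169 - 25 = 144
W = (1/2)*8*144 = 576 J

576 J


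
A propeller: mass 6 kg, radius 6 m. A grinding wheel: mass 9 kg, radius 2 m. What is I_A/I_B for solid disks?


Given: M1=6 kg, R1=6 m, M2=9 kg, R2=2 m
For a disk: I = (1/2)*M*R^2, so I_A/I_B = (M1*R1^2)/(M2*R2^2)
M1*R1^2 = 6*36 = 216
M2*R2^2 = 9*4 = 36
I_A/I_B = 216/36 = 6

6


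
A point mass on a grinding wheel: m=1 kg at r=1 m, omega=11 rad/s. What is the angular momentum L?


Given: m = 1 kg, r = 1 m, omega = 11 rad/s
For a point mass: I = m*r^2
I = 1*1^2 = 1*1 = 1
L = I*omega = 1*11
L = 11 kg*m^2/s

11 kg*m^2/s


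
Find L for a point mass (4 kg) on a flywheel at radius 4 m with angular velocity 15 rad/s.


Given: m = 4 kg, r = 4 m, omega = 15 rad/s
For a point mass: I = m*r^2
I = 4*4^2 = 4*16 = 64
L = I*omega = 64*15
L = 960 kg*m^2/s

960 kg*m^2/s


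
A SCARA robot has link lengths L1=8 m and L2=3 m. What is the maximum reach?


Given: L1 = 8 m, L2 = 3 m
For a 2-link planar arm, max reach = L1 + L2 (fully extended)
Max reach = 8 + 3
Max reach = 11 m

11 m


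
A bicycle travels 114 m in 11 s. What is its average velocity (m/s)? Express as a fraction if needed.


Given: distance d = 114 m, time t = 11 s
Using v = d / t
v = 114 / 11
v = 114/11 m/s

114/11 m/s


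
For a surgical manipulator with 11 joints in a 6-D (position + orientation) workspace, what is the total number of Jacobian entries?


Given: task space dimension = 6, joints = 11
Jacobian is a 6 x 11 matrix
Total entries = rows * columns
Total = 6 * 11
Total = 66

66


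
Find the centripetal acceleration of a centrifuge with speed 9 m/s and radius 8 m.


Given: v = 9 m/s, r = 8 m
Using a_c = v^2 / r
a_c = 9^2 / 8
a_c = 81 / 8
a_c = 81/8 m/s^2

81/8 m/s^2


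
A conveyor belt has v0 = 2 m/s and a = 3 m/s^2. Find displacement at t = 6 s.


Given: v0 = 2 m/s, a = 3 m/s^2, t = 6 s
Using s = v0*t + (1/2)*a*t^2
s = 2*6 + (1/2)*3*6^2
s = 12 + (1/2)*108
s = 12 + 54
s = 66

66 m


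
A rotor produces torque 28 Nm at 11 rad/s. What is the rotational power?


Given: tau = 28 Nm, omega = 11 rad/s
Using P = tau * omega
P = 28 * 11
P = 308 W

308 W


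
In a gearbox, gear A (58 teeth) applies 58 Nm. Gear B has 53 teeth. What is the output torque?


Given: N1 = 58, N2 = 53, T1 = 58 Nm
Using T2/T1 = N2/N1
T2 = T1 * N2 / N1
T2 = 58 * 53 / 58
T2 = 3074 / 58
T2 = 53 Nm

53 Nm


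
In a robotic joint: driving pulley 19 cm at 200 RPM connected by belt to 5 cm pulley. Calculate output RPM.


Given: D1 = 19 cm, w1 = 200 RPM, D2 = 5 cm
Using D1*w1 = D2*w2
w2 = D1*w1 / D2
w2 = 19*200 / 5
w2 = 3800 / 5
w2 = 760 RPM

760 RPM


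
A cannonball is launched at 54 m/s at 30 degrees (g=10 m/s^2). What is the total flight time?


Given: v0 = 54 m/s, theta = 30 deg, g = 10 m/s^2
sin(30) = 1/2
Using T = 2*v0*sin(theta) / g
T = 2*54*1/2 / 10
T = 54 / 10
T = 27/5 s

27/5 s


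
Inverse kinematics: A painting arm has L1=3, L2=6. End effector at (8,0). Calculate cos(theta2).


Given: L1 = 3, L2 = 6, target (x, y) = (8, 0)
Using cos(theta2) = (x^2 + y^2 - L1^2 - L2^2) / (2*L1*L2)
x^2 + y^2 = 8^2 + 0 = 64
L1^2 + L2^2 = 9 + 36 = 45
Numerator = 64 - 45 = 19
Denominator = 2*3*6 = 36
cos(theta2) = 19/36 = 19/36

19/36


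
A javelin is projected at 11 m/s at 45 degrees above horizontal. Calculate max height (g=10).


Given: v0 = 11 m/s, theta = 45 deg, g = 10 m/s^2
sin^2(45) = 1/2
Using H = v0^2 * sin^2(theta) / (2*g)
H = 11^2 * 1/2 / (2*10)
H = 121 * 1/2 / 20
H = 121/2 / 20
H = 121/40 m

121/40 m


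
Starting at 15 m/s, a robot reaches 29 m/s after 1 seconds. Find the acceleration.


Given: initial velocity v0 = 15 m/s, final velocity v = 29 m/s, time t = 1 s
Using a = (v - v0) / t
a = (29 - 15) / 1
a = 14 / 1
a = 14 m/s^2

14 m/s^2


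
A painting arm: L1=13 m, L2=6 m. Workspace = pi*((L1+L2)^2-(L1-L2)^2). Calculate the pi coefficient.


Given: L1 = 13, L2 = 6
(L1+L2)^2 = (19)^2 = 361
(L1-L2)^2 = (7)^2 = 49
Difference = 361 - 49 = 312
This equals 4*L1*L2 = 4*13*6 = 312
Workspace area = 312*pi

312


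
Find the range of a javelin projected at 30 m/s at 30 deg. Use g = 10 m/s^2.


Given: v0 = 30 m/s, theta = 30 deg, g = 10 m/s^2
sin(2*30) = sin(60) = sqrt(3)/2
Using R = v0^2 * sin(2*theta) / g
R = 30^2 * (sqrt(3)/2) / 10
R = 900 * sqrt(3) / 20
R = 45*sqrt(3) m

45*sqrt(3) m


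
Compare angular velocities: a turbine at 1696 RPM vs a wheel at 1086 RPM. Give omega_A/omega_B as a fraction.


Given: RPM_A = 1696, RPM_B = 1086
omega = 2*pi*RPM/60, so omega_A/omega_B = RPM_A / RPM_B
omega_A/omega_B = 1696 / 1086
omega_A/omega_B = 848/543

848/543


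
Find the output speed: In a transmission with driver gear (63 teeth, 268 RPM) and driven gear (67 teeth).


Given: N1 = 63 teeth, w1 = 268 RPM, N2 = 67 teeth
Using N1*w1 = N2*w2
w2 = N1*w1 / N2
w2 = 63*268 / 67
w2 = 16884 / 67
w2 = 252 RPM

252 RPM


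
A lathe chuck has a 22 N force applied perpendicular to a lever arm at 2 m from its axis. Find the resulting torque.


Given: F = 22 N, r = 2 m, angle = 90 deg (perpendicular)
Using tau = F * r * sin(90)
sin(90) = 1
tau = 22 * 2 * 1
tau = 44 Nm

44 Nm


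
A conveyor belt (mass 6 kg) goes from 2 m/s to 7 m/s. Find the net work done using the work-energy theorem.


Given: m = 6 kg, v0 = 2 m/s, v = 7 m/s
Using W = (1/2)*m*(v^2 - v0^2)
v^2 = 7^2 = 49
v0^2 = 2^2 = 4
v^2 - v0^2 = 49 - 4 = 45
W = (1/2)*6*45 = 135 J

135 J


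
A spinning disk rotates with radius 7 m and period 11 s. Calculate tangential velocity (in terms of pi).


Given: radius r = 7 m, period T = 11 s
Using v = 2*pi*r / T
v = 2*pi*7 / 11
v = 14*pi / 11
v = 14/11*pi m/s

14/11*pi m/s


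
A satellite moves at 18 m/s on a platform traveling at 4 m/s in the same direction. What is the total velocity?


Given: object velocity = 18 m/s, platform velocity = 4 m/s (same direction)
Using classical velocity addition: v_total = v_object + v_platform
v_total = 18 + 4
v_total = 22 m/s

22 m/s


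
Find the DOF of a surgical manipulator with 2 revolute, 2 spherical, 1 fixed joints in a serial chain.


Given: serial robot with 2 revolute, 2 spherical, 1 fixed joints
DOF contribution per joint type: revolute=1, prismatic=1, spherical=3, fixed=0
DOF = 2*1 + 2*3 + 1*0
DOF = 8

8


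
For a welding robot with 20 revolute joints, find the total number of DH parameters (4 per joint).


Given: 20 joints, 4 DH parameters per joint (d, theta, a, alpha)
Total DH parameters = number_of_joints * 4
Total = 20 * 4
Total = 80

80


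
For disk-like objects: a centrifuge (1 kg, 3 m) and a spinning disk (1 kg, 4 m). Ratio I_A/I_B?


Given: M1=1 kg, R1=3 m, M2=1 kg, R2=4 m
For a disk: I = (1/2)*M*R^2, so I_A/I_B = (M1*R1^2)/(M2*R2^2)
M1*R1^2 = 1*9 = 9
M2*R2^2 = 1*16 = 16
I_A/I_B = 9/16 = 9/16

9/16


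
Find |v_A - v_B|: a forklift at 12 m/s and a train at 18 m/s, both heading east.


Given: v_A = 12 m/s east, v_B = 18 m/s east
Both move in the same direction; relative speed = |v_A - v_B|
|12 - 18| = |-6|
= 6 m/s

6 m/s


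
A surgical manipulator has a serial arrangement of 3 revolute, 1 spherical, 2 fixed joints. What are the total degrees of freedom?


Given: serial robot with 3 revolute, 1 spherical, 2 fixed joints
DOF contribution per joint type: revolute=1, prismatic=1, spherical=3, fixed=0
DOF = 3*1 + 1*3 + 2*0
DOF = 6

6


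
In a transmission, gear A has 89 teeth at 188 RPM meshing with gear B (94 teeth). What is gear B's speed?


Given: N1 = 89 teeth, w1 = 188 RPM, N2 = 94 teeth
Using N1*w1 = N2*w2
w2 = N1*w1 / N2
w2 = 89*188 / 94
w2 = 16732 / 94
w2 = 178 RPM

178 RPM


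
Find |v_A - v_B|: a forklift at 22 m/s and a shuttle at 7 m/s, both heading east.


Given: v_A = 22 m/s east, v_B = 7 m/s east
Both move in the same direction; relative speed = |v_A - v_B|
|22 - 7| = |15|
= 15 m/s

15 m/s


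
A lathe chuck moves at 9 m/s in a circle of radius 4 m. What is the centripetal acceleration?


Given: v = 9 m/s, r = 4 m
Using a_c = v^2 / r
a_c = 9^2 / 4
a_c = 81 / 4
a_c = 81/4 m/s^2

81/4 m/s^2


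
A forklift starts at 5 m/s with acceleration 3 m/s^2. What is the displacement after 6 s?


Given: v0 = 5 m/s, a = 3 m/s^2, t = 6 s
Using s = v0*t + (1/2)*a*t^2
s = 5*6 + (1/2)*3*6^2
s = 30 + (1/2)*108
s = 30 + 54
s = 84

84 m


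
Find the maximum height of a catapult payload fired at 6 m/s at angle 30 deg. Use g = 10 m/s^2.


Given: v0 = 6 m/s, theta = 30 deg, g = 10 m/s^2
sin^2(30) = 1/4
Using H = v0^2 * sin^2(theta) / (2*g)
H = 6^2 * 1/4 / (2*10)
H = 36 * 1/4 / 20
H = 9 / 20
H = 9/20 m

9/20 m


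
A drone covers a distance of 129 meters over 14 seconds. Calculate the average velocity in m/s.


Given: distance d = 129 m, time t = 14 s
Using v = d / t
v = 129 / 14
v = 129/14 m/s

129/14 m/s


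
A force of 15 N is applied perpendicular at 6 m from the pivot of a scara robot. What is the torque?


Given: F = 15 N, r = 6 m, angle = 90 deg (perpendicular)
Using tau = F * r * sin(90)
sin(90) = 1
tau = 15 * 6 * 1
tau = 90 Nm

90 Nm


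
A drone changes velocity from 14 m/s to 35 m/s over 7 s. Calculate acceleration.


Given: initial velocity v0 = 14 m/s, final velocity v = 35 m/s, time t = 7 s
Using a = (v - v0) / t
a = (35 - 14) / 7
a = 21 / 7
a = 3 m/s^2

3 m/s^2


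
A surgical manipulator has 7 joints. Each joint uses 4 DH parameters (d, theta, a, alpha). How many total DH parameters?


Given: 7 joints, 4 DH parameters per joint (d, theta, a, alpha)
Total DH parameters = number_of_joints * 4
Total = 7 * 4
Total = 28

28


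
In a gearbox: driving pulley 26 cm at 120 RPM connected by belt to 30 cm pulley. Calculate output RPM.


Given: D1 = 26 cm, w1 = 120 RPM, D2 = 30 cm
Using D1*w1 = D2*w2
w2 = D1*w1 / D2
w2 = 26*120 / 30
w2 = 3120 / 30
w2 = 104 RPM

104 RPM


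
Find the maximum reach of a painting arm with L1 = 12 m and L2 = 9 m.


Given: L1 = 12 m, L2 = 9 m
For a 2-link planar arm, max reach = L1 + L2 (fully extended)
Max reach = 12 + 9
Max reach = 21 m

21 m


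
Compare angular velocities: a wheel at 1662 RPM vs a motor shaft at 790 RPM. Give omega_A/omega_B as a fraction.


Given: RPM_A = 1662, RPM_B = 790
omega = 2*pi*RPM/60, so omega_A/omega_B = RPM_A / RPM_B
omega_A/omega_B = 1662 / 790
omega_A/omega_B = 831/395

831/395


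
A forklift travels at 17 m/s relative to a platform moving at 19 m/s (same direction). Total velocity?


Given: object velocity = 17 m/s, platform velocity = 19 m/s (same direction)
Using classical velocity addition: v_total = v_object + v_platform
v_total = 17 + 19
v_total = 36 m/s

36 m/s


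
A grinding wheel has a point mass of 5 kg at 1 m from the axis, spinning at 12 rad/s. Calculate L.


Given: m = 5 kg, r = 1 m, omega = 12 rad/s
For a point mass: I = m*r^2
I = 5*1^2 = 5*1 = 5
L = I*omega = 5*12
L = 60 kg*m^2/s

60 kg*m^2/s


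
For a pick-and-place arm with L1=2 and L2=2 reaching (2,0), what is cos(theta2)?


Given: L1 = 2, L2 = 2, target (x, y) = (2, 0)
Using cos(theta2) = (x^2 + y^2 - L1^2 - L2^2) / (2*L1*L2)
x^2 + y^2 = 2^2 + 0 = 4
L1^2 + L2^2 = 4 + 4 = 8
Numerator = 4 - 8 = -4
Denominator = 2*2*2 = 8
cos(theta2) = -4/8 = -1/2

-1/2


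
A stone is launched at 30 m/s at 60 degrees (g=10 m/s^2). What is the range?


Given: v0 = 30 m/s, theta = 60 deg, g = 10 m/s^2
sin(2*60) = sin(120) = sqrt(3)/2
Using R = v0^2 * sin(2*theta) / g
R = 30^2 * (sqrt(3)/2) / 10
R = 900 * sqrt(3) / 20
R = 45*sqrt(3) m

45*sqrt(3) m


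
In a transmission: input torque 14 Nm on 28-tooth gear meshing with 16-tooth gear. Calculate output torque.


Given: N1 = 28, N2 = 16, T1 = 14 Nm
Using T2/T1 = N2/N1
T2 = T1 * N2 / N1
T2 = 14 * 16 / 28
T2 = 224 / 28
T2 = 8 Nm

8 Nm


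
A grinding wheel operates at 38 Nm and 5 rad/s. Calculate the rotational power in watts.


Given: tau = 38 Nm, omega = 5 rad/s
Using P = tau * omega
P = 38 * 5
P = 190 W

190 W


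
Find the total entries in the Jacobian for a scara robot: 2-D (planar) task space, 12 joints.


Given: task space dimension = 2, joints = 12
Jacobian is a 2 x 12 matrix
Total entries = rows * columns
Total = 2 * 12
Total = 24

24


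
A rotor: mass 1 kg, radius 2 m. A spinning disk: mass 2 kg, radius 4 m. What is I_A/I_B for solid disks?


Given: M1=1 kg, R1=2 m, M2=2 kg, R2=4 m
For a disk: I = (1/2)*M*R^2, so I_A/I_B = (M1*R1^2)/(M2*R2^2)
M1*R1^2 = 1*4 = 4
M2*R2^2 = 2*16 = 32
I_A/I_B = 4/32 = 1/8

1/8


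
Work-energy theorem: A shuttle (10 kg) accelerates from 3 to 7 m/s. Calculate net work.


Given: m = 10 kg, v0 = 3 m/s, v = 7 m/s
Using W = (1/2)*m*(v^2 - v0^2)
v^2 = 7^2 = 49
v0^2 = 3^2 = 9
v^2 - v0^2 = 49 - 9 = 40
W = (1/2)*10*40 = 200 J

200 J


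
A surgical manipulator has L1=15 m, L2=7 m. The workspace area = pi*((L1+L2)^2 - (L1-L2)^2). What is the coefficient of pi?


Given: L1 = 15, L2 = 7
(L1+L2)^2 = (22)^2 = 484
(L1-L2)^2 = (8)^2 = 64
Difference = 484 - 64 = 420
This equals 4*L1*L2 = 4*15*7 = 420
Workspace area = 420*pi

420


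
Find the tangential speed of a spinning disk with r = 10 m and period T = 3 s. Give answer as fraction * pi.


Given: radius r = 10 m, period T = 3 s
Using v = 2*pi*r / T
v = 2*pi*10 / 3
v = 20*pi / 3
v = 20/3*pi m/s

20/3*pi m/s


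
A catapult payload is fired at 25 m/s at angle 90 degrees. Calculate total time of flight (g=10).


Given: v0 = 25 m/s, theta = 90 deg, g = 10 m/s^2
sin(90) = 1
Using T = 2*v0*sin(theta) / g
T = 2*25*1 / 10
T = 50 / 10
T = 5 s

5 s


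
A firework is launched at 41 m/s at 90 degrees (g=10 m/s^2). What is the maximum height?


Given: v0 = 41 m/s, theta = 90 deg, g = 10 m/s^2
sin^2(90) = 1
Using H = v0^2 * sin^2(theta) / (2*g)
H = 41^2 * 1 / (2*10)
H = 1681 * 1 / 20
H = 1681 / 20
H = 1681/20 m

1681/20 m


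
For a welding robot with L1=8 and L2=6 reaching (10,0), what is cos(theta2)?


Given: L1 = 8, L2 = 6, target (x, y) = (10, 0)
Using cos(theta2) = (x^2 + y^2 - L1^2 - L2^2) / (2*L1*L2)
x^2 + y^2 = 10^2 + 0 = 100
L1^2 + L2^2 = 64 + 36 = 100
Numerator = 100 - 100 = 0
Denominator = 2*8*6 = 96
cos(theta2) = 0/96 = 0

0


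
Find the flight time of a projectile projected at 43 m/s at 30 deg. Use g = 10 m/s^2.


Given: v0 = 43 m/s, theta = 30 deg, g = 10 m/s^2
sin(30) = 1/2
Using T = 2*v0*sin(theta) / g
T = 2*43*1/2 / 10
T = 43 / 10
T = 43/10 s

43/10 s


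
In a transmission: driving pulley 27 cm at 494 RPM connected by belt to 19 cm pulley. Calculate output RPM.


Given: D1 = 27 cm, w1 = 494 RPM, D2 = 19 cm
Using D1*w1 = D2*w2
w2 = D1*w1 / D2
w2 = 27*494 / 19
w2 = 13338 / 19
w2 = 702 RPM

702 RPM


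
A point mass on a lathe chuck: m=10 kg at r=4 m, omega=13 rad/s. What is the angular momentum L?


Given: m = 10 kg, r = 4 m, omega = 13 rad/s
For a point mass: I = m*r^2
I = 10*4^2 = 10*16 = 160
L = I*omega = 160*13
L = 2080 kg*m^2/s

2080 kg*m^2/s


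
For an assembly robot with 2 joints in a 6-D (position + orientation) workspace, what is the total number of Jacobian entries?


Given: task space dimension = 6, joints = 2
Jacobian is a 6 x 2 matrix
Total entries = rows * columns
Total = 6 * 2
Total = 12

12


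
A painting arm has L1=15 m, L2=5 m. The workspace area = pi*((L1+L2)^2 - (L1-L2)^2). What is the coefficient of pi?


Given: L1 = 15, L2 = 5
(L1+L2)^2 = (20)^2 = 400
(L1-L2)^2 = (10)^2 = 100
Difference = 400 - 100 = 300
This equals 4*L1*L2 = 4*15*5 = 300
Workspace area = 300*pi

300


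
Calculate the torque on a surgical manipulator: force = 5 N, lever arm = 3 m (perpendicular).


Given: F = 5 N, r = 3 m, angle = 90 deg (perpendicular)
Using tau = F * r * sin(90)
sin(90) = 1
tau = 5 * 3 * 1
tau = 15 Nm

15 Nm


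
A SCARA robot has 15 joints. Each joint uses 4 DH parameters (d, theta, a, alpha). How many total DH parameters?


Given: 15 joints, 4 DH parameters per joint (d, theta, a, alpha)
Total DH parameters = number_of_joints * 4
Total = 15 * 4
Total = 60

60


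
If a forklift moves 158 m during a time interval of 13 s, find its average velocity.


Given: distance d = 158 m, time t = 13 s
Using v = d / t
v = 158 / 13
v = 158/13 m/s

158/13 m/s


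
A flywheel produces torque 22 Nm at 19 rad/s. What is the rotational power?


Given: tau = 22 Nm, omega = 19 rad/s
Using P = tau * omega
P = 22 * 19
P = 418 W

418 W


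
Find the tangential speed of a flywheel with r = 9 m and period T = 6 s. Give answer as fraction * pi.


Given: radius r = 9 m, period T = 6 s
Using v = 2*pi*r / T
v = 2*pi*9 / 6
v = 18*pi / 6
v = 3*pi m/s

3*pi m/s


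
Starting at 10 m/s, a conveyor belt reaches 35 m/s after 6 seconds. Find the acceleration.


Given: initial velocity v0 = 10 m/s, final velocity v = 35 m/s, time t = 6 s
Using a = (v - v0) / t
a = (35 - 10) / 6
a = 25 / 6
a = 25/6 m/s^2

25/6 m/s^2


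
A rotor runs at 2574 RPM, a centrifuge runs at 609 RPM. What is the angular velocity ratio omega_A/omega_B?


Given: RPM_A = 2574, RPM_B = 609
omega = 2*pi*RPM/60, so omega_A/omega_B = RPM_A / RPM_B
omega_A/omega_B = 2574 / 609
omega_A/omega_B = 858/203

858/203


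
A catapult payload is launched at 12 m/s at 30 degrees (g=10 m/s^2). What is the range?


Given: v0 = 12 m/s, theta = 30 deg, g = 10 m/s^2
sin(2*30) = sin(60) = sqrt(3)/2
Using R = v0^2 * sin(2*theta) / g
R = 12^2 * (sqrt(3)/2) / 10
R = 144 * sqrt(3) / 20
R = 36/5*sqrt(3) m

36/5*sqrt(3) m


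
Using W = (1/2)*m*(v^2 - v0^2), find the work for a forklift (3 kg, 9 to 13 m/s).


Given: m = 3 kg, v0 = 9 m/s, v = 13 m/s
Using W = (1/2)*m*(v^2 - v0^2)
v^2 = 13^2 = 169
v0^2 = 9^2 = 81
v^2 - v0^2 = 169 - 81 = 88
W = (1/2)*3*88 = 132 J

132 J


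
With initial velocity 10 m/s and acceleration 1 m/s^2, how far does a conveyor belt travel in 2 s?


Given: v0 = 10 m/s, a = 1 m/s^2, t = 2 s
Using s = v0*t + (1/2)*a*t^2
s = 10*2 + (1/2)*1*2^2
s = 20 + (1/2)*4
s = 20 + 2
s = 22

22 m


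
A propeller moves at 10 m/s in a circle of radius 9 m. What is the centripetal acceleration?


Given: v = 10 m/s, r = 9 m
Using a_c = v^2 / r
a_c = 10^2 / 9
a_c = 100 / 9
a_c = 100/9 m/s^2

100/9 m/s^2


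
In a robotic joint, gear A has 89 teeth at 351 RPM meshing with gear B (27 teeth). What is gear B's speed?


Given: N1 = 89 teeth, w1 = 351 RPM, N2 = 27 teeth
Using N1*w1 = N2*w2
w2 = N1*w1 / N2
w2 = 89*351 / 27
w2 = 31239 / 27
w2 = 1157 RPM

1157 RPM


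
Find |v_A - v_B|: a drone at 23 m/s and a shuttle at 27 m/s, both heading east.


Given: v_A = 23 m/s east, v_B = 27 m/s east
Both move in the same direction; relative speed = |v_A - v_B|
|23 - 27| = |-4|
= 4 m/s

4 m/s


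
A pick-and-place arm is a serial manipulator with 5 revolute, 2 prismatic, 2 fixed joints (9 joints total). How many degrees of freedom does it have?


Given: serial robot with 5 revolute, 2 prismatic, 2 fixed joints
DOF contribution per joint type: revolute=1, prismatic=1, spherical=3, fixed=0
DOF = 5*1 + 2*1 + 2*0
DOF = 7

7


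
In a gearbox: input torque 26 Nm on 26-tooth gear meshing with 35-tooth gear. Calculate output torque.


Given: N1 = 26, N2 = 35, T1 = 26 Nm
Using T2/T1 = N2/N1
T2 = T1 * N2 / N1
T2 = 26 * 35 / 26
T2 = 910 / 26
T2 = 35 Nm

35 Nm


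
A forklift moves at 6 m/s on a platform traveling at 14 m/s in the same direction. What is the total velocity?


Given: object velocity = 6 m/s, platform velocity = 14 m/s (same direction)
Using classical velocity addition: v_total = v_object + v_platform
v_total = 6 + 14
v_total = 20 m/s

20 m/s


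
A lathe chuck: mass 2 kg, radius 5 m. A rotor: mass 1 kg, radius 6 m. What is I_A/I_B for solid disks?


Given: M1=2 kg, R1=5 m, M2=1 kg, R2=6 m
For a disk: I = (1/2)*M*R^2, so I_A/I_B = (M1*R1^2)/(M2*R2^2)
M1*R1^2 = 2*25 = 50
M2*R2^2 = 1*36 = 36
I_A/I_B = 50/36 = 25/18

25/18


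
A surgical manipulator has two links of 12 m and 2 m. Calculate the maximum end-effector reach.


Given: L1 = 12 m, L2 = 2 m
For a 2-link planar arm, max reach = L1 + L2 (fully extended)
Max reach = 12 + 2
Max reach = 14 m

14 m


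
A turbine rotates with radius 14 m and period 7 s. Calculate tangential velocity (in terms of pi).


Given: radius r = 14 m, period T = 7 s
Using v = 2*pi*r / T
v = 2*pi*14 / 7
v = 28*pi / 7
v = 4*pi m/s

4*pi m/s


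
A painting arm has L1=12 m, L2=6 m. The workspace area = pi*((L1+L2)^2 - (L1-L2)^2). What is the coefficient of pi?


Given: L1 = 12, L2 = 6
(L1+L2)^2 = (18)^2 = 324
(L1-L2)^2 = (6)^2 = 36
Difference = 324 - 36 = 288
This equals 4*L1*L2 = 4*12*6 = 288
Workspace area = 288*pi

288


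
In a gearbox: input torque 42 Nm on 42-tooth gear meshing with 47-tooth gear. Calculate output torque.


Given: N1 = 42, N2 = 47, T1 = 42 Nm
Using T2/T1 = N2/N1
T2 = T1 * N2 / N1
T2 = 42 * 47 / 42
T2 = 1974 / 42
T2 = 47 Nm

47 Nm


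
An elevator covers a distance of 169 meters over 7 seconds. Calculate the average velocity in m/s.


Given: distance d = 169 m, time t = 7 s
Using v = d / t
v = 169 / 7
v = 169/7 m/s

169/7 m/s


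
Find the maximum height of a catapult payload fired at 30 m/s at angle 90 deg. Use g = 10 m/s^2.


Given: v0 = 30 m/s, theta = 90 deg, g = 10 m/s^2
sin^2(90) = 1
Using H = v0^2 * sin^2(theta) / (2*g)
H = 30^2 * 1 / (2*10)
H = 900 * 1 / 20
H = 900 / 20
H = 45 m

45 m


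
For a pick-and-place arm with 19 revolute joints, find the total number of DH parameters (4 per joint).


Given: 19 joints, 4 DH parameters per joint (d, theta, a, alpha)
Total DH parameters = number_of_joints * 4
Total = 19 * 4
Total = 76

76


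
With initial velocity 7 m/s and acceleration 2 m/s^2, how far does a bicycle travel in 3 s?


Given: v0 = 7 m/s, a = 2 m/s^2, t = 3 s
Using s = v0*t + (1/2)*a*t^2
s = 7*3 + (1/2)*2*3^2
s = 21 + (1/2)*18
s = 21 + 9
s = 30

30 m


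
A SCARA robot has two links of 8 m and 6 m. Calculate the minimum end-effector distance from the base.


Given: L1 = 8 m, L2 = 6 m
For a 2-link planar arm, min reach = |L1 - L2| (second link folded back)
Min reach = |8 - 6|
Min reach = 2 m

2 m


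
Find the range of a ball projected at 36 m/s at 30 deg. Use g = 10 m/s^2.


Given: v0 = 36 m/s, theta = 30 deg, g = 10 m/s^2
sin(2*30) = sin(60) = sqrt(3)/2
Using R = v0^2 * sin(2*theta) / g
R = 36^2 * (sqrt(3)/2) / 10
R = 1296 * sqrt(3) / 20
R = 324/5*sqrt(3) m

324/5*sqrt(3) m


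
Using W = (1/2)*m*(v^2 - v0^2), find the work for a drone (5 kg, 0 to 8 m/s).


Given: m = 5 kg, v0 = 0 m/s, v = 8 m/s
Using W = (1/2)*m*(v^2 - v0^2)
v^2 = 8^2 = 64
v0^2 = 0^2 = 0
v^2 - v0^2 = 64 - 0 = 64
W = (1/2)*5*64 = 160 J

160 J


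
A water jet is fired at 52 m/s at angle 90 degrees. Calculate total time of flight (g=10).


Given: v0 = 52 m/s, theta = 90 deg, g = 10 m/s^2
sin(90) = 1
Using T = 2*v0*sin(theta) / g
T = 2*52*1 / 10
T = 104 / 10
T = 52/5 s

52/5 s


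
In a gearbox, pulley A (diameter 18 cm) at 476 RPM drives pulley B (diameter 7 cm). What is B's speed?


Given: D1 = 18 cm, w1 = 476 RPM, D2 = 7 cm
Using D1*w1 = D2*w2
w2 = D1*w1 / D2
w2 = 18*476 / 7
w2 = 8568 / 7
w2 = 1224 RPM

1224 RPM


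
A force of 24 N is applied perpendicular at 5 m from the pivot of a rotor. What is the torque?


Given: F = 24 N, r = 5 m, angle = 90 deg (perpendicular)
Using tau = F * r * sin(90)
sin(90) = 1
tau = 24 * 5 * 1
tau = 120 Nm

120 Nm


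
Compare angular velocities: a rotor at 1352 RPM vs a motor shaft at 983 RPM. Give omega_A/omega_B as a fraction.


Given: RPM_A = 1352, RPM_B = 983
omega = 2*pi*RPM/60, so omega_A/omega_B = RPM_A / RPM_B
omega_A/omega_B = 1352 / 983
omega_A/omega_B = 1352/983

1352/983


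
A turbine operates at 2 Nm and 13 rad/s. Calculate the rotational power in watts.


Given: tau = 2 Nm, omega = 13 rad/s
Using P = tau * omega
P = 2 * 13
P = 26 W

26 W


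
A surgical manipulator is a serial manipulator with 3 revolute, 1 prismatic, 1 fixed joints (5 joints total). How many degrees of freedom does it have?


Given: serial robot with 3 revolute, 1 prismatic, 1 fixed joints
DOF contribution per joint type: revolute=1, prismatic=1, spherical=3, fixed=0
DOF = 3*1 + 1*1 + 1*0
DOF = 4

4
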